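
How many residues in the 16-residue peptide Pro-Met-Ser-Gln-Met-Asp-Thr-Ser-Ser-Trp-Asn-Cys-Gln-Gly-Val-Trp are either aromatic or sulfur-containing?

Aromatic: F, W, Y. Sulfur-containing: C, M.
Aromatic residues here: Trp10, Trp16 (2).
Sulfur-containing residues here: Met2, Met5, Cys12 (3).
The two groups share no amino acid, so total = 2 + 3 = 5.

5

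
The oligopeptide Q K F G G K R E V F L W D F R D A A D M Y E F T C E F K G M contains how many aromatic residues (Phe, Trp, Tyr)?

7

Matching residues: F3, F10, W12, F14, Y21, F23, F27.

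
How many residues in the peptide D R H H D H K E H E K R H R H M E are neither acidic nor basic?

1

Acidic: D, E. Basic: K, R, H. All other residues are neither.
Matching residues: M16.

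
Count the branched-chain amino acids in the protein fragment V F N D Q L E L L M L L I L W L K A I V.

11

The BCAAs are Val, Leu, and Ile — aliphatic side chains with a branch point.
Matching residues: V1, L6, L8, L9, L11, L12, I13, L14, L16, I19, V20.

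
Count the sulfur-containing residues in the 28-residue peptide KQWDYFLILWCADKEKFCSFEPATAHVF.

2

The sulfur-bearing residues are cysteine (–SH) and methionine (–S–CH₃).
Matching residues: C11, C18.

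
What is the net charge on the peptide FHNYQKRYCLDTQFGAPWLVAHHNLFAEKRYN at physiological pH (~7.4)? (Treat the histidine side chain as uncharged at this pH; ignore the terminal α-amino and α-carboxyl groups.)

+2

At pH ~7.4 the Lys and Arg side chains are protonated (+1), the Asp and Glu side chains are deprotonated (−1), and with His taken as neutral all other side chains carry no charge.
Positive (K, R): K6, R7, K29, R30 → +4.
Negative (D, E): D11, E28 → −2.
Net charge = (+4) + (−2) = +2.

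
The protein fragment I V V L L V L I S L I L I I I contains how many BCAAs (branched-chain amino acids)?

The BCAAs are Val, Leu, and Ile — aliphatic side chains with a branch point.
Matching residues: I1, V2, V3, L4, L5, V6, L7, I8, L10, I11, L12, I13, I14, I15.

14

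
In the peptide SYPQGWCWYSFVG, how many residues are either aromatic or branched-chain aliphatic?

6

Aromatic: F, W, Y. Branched-chain aliphatic: I, L, V.
Aromatic residues here: Y2, W6, W8, Y9, F11 (5).
Branched-chain aliphatic residues here: V12 (1).
The two groups share no amino acid, so total = 5 + 1 = 6.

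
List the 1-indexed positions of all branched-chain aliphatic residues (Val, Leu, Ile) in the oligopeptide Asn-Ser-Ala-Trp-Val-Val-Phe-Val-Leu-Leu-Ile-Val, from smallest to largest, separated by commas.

5, 6, 8, 9, 10, 11, 12

Matching residues: Val5, Val6, Val8, Leu9, Leu10, Ile11, Val12.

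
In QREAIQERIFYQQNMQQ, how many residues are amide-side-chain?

7

Asparagine (N) and glutamine (Q) have uncharged amide side chains.
Matching residues: Q1, Q6, Q12, Q13, N14, Q16, Q17.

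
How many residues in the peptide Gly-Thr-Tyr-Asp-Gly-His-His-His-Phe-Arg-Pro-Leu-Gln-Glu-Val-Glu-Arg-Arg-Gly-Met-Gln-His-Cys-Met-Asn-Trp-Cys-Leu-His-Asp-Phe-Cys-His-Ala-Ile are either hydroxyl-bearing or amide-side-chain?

5

Hydroxyl-bearing: S, T, Y. Amide-side-chain: N, Q.
Hydroxyl-bearing residues here: Thr2, Tyr3 (2).
Amide-side-chain residues here: Gln13, Gln21, Asn25 (3).
The two groups share no amino acid, so total = 2 + 3 = 5.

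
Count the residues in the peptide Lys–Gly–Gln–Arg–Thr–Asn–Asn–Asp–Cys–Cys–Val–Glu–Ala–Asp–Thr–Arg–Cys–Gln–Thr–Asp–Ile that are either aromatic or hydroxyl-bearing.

3

Aromatic: F, W, Y. Hydroxyl-bearing: S, T, Y.
Aromatic residues here: none (0).
Hydroxyl-bearing residues here: Thr5, Thr15, Thr19 (3).
(Y belongs to both groups, but none appear in this sequence.) Total = 0 + 3 = 3.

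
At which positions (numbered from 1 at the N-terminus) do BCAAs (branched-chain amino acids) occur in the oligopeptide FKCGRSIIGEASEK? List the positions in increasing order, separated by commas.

The BCAAs are Val, Leu, and Ile — aliphatic side chains with a branch point.
Matching residues: I7, I8.

7, 8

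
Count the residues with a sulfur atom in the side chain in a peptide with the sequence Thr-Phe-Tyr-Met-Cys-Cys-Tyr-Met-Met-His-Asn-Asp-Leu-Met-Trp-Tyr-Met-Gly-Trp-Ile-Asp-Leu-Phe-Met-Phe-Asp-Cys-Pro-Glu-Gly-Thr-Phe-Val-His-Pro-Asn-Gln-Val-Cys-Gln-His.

10

Only Cys (C) and Met (M) have a sulfur atom in the side chain.
Matching residues: Met4, Cys5, Cys6, Met8, Met9, Met14, Met17, Met24, Cys27, Cys39.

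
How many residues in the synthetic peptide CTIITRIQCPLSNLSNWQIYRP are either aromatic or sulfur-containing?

Aromatic: F, W, Y. Sulfur-containing: C, M.
Aromatic residues here: W17, Y20 (2).
Sulfur-containing residues here: C1, C9 (2).
The two groups share no amino acid, so total = 2 + 2 = 4.

4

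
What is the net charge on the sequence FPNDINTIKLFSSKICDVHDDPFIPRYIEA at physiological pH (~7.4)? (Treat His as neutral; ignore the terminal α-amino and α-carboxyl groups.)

Near pH 7.4, K and R contribute +1 each, D and E contribute −1 each, and every other side chain (His included, as stated) is uncharged.
Positive (K, R): K9, K14, R26 → +3.
Negative (D, E): D4, D17, D20, D21, E29 → −5.
Net charge = (+3) + (−5) = −2.

-2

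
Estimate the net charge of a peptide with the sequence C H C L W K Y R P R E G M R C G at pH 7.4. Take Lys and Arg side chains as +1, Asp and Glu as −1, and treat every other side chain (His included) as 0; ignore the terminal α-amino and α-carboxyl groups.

Positive (K, R): K6, R8, R10, R14 → +4.
Negative (D, E): E11 → −1.
Net charge = (+4) + (−1) = +3.

+3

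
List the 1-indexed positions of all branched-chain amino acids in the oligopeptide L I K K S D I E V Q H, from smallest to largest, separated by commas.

1, 2, 7, 9

V, L, and I make up the branched-chain aliphatic group.
Matching residues: L1, I2, I7, V9.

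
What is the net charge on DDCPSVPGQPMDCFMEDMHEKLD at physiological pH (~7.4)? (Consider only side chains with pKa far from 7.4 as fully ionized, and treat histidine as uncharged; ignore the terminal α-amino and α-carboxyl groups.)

-6

At pH ~7.4 the Lys and Arg side chains are protonated (+1), the Asp and Glu side chains are deprotonated (−1), and with His taken as neutral all other side chains carry no charge.
Positive (K, R): K21 → +1.
Negative (D, E): D1, D2, D12, E16, D17, E20, D23 → −7.
Net charge = (+1) + (−7) = −6.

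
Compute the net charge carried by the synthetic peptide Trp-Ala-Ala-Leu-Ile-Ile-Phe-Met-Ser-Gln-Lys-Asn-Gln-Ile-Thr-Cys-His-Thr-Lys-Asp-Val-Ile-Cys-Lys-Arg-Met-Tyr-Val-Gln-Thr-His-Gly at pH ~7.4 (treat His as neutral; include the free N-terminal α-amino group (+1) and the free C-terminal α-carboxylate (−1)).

+3

At pH ~7.4 the Lys and Arg side chains are protonated (+1), the Asp and Glu side chains are deprotonated (−1), and with His taken as neutral all other side chains carry no charge.
Positive (K, R): Lys11, Lys19, Lys24, Arg25 → +4.
Negative (D, E): Asp20 → −1.
The N-terminus (+1) and C-terminus (−1) cancel.
Net charge = (+4) + (−1) = +3.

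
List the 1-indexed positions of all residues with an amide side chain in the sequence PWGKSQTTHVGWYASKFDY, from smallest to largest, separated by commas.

6

Only N (asparagine) and Q (glutamine) carry a side-chain carboxamide.
Matching residues: Q6.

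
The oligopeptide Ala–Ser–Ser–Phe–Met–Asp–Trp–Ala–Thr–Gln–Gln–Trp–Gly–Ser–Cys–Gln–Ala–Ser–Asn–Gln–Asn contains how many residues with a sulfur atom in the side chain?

Cysteine (C, thiol) and methionine (M, thioether) are the two sulfur-containing amino acids.
Matching residues: Met5, Cys15.

2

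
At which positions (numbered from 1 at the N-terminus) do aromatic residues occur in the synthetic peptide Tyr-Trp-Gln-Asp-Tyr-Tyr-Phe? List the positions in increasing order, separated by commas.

1, 2, 5, 6, 7

The aromatic amino acids are Phe (F, benzyl), Trp (W, indole), and Tyr (Y, phenol).
Matching residues: Tyr1, Trp2, Tyr5, Tyr6, Phe7.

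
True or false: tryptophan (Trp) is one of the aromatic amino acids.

True

The aromatic amino acids are Phe (F, benzyl), Trp (W, indole), and Tyr (Y, phenol).
Tryptophan is in this group.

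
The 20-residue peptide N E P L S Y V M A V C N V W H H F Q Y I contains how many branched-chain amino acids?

5

V, L, and I make up the branched-chain aliphatic group.
Matching residues: L4, V7, V10, V13, I20.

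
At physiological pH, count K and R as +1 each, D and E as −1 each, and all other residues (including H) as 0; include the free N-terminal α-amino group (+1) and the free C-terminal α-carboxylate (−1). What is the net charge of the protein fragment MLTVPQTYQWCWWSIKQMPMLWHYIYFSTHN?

+1

Positive (K, R): K16 → +1.
Negative (D, E): none → −0.
The N-terminus (+1) and C-terminus (−1) cancel.
Net charge = (+1) + (−0) = +1.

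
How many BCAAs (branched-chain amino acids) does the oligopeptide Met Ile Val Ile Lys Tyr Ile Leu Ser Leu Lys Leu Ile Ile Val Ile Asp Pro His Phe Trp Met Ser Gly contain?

11

Valine (V), leucine (L), and isoleucine (I) are the branched-chain amino acids.
Matching residues: Ile2, Val3, Ile4, Ile7, Leu8, Leu10, Leu12, Ile13, Ile14, Val15, Ile16.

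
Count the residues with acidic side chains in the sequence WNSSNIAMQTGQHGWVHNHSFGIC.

Only D (aspartate) and E (glutamate) carry a side-chain carboxylic acid.
None of the 24 residues belong to this group.

0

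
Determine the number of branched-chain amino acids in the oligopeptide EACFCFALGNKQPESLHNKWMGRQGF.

V, L, and I make up the branched-chain aliphatic group.
Matching residues: L8, L16.

2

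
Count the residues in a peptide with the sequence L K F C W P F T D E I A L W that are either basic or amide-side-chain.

1

Basic: H, K, R. Amide-side-chain: N, Q.
Basic residues here: K2 (1).
Amide-side-chain residues here: none (0).
The two groups share no amino acid, so total = 1 + 0 = 1.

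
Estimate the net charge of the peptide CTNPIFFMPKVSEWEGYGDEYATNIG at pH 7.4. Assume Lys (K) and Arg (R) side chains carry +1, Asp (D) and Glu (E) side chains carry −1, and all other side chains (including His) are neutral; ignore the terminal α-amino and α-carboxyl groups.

-3

Positive (K, R): K10 → +1.
Negative (D, E): E13, E15, D19, E20 → −4.
Net charge = (+1) + (−4) = −3.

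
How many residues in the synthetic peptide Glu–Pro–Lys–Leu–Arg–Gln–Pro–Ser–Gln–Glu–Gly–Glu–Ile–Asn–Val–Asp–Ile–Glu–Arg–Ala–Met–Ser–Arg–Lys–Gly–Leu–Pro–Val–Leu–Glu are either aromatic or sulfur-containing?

Aromatic: F, W, Y. Sulfur-containing: C, M.
Aromatic residues here: none (0).
Sulfur-containing residues here: Met21 (1).
The two groups share no amino acid, so total = 0 + 1 = 1.

1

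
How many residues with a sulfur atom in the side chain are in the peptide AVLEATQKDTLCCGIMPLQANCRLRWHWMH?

5

Cysteine (C, thiol) and methionine (M, thioether) are the two sulfur-containing amino acids.
Matching residues: C12, C13, M16, C22, M29.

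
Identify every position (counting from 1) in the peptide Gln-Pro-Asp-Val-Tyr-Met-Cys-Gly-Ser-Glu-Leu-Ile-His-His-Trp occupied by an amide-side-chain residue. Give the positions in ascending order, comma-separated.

1

Only N (asparagine) and Q (glutamine) carry a side-chain carboxamide.
Matching residues: Gln1.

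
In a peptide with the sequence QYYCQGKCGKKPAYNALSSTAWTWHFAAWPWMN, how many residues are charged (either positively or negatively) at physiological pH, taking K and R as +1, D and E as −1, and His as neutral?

Charged side chains at pH ~7.4: K, R (positive); D, E (negative).
Matching residues: K7, K10, K11.

3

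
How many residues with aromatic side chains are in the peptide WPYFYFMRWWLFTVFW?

10

Phenylalanine (F), tryptophan (W), and tyrosine (Y) have aromatic ring side chains.
Matching residues: W1, Y3, F4, Y5, F6, W9, W10, F12, F15, W16.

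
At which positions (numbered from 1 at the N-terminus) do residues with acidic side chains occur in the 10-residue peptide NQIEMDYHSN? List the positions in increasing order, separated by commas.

4, 6

Aspartate (D) and glutamate (E) have carboxylic-acid side chains and are the acidic amino acids.
Matching residues: E4, D6.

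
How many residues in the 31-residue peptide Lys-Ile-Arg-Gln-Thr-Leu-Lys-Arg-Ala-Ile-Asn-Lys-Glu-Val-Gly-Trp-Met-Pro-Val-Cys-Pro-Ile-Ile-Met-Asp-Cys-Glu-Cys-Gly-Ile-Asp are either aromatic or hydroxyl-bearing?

2

Aromatic: F, W, Y. Hydroxyl-bearing: S, T, Y.
Aromatic residues here: Trp16 (1).
Hydroxyl-bearing residues here: Thr5 (1).
(Y belongs to both groups, but none appear in this sequence.) Total = 1 + 1 = 2.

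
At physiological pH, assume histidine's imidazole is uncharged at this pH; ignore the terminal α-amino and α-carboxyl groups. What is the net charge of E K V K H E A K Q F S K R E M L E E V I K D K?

+1

Near pH 7.4, K and R contribute +1 each, D and E contribute −1 each, and every other side chain (His included, as stated) is uncharged.
Positive (K, R): K2, K4, K8, K12, R13, K21, K23 → +7.
Negative (D, E): E1, E6, E14, E17, E18, D22 → −6.
Net charge = (+7) + (−6) = +1.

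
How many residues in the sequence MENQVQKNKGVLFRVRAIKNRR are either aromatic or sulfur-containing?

2

Aromatic: F, W, Y. Sulfur-containing: C, M.
Aromatic residues here: F13 (1).
Sulfur-containing residues here: M1 (1).
The two groups share no amino acid, so total = 1 + 1 = 2.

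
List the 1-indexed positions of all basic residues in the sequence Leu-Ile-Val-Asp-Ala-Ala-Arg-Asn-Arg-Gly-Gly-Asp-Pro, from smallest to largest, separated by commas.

7, 9

Lysine (K), arginine (R), and histidine (H) have basic, nitrogen-containing side chains.
Matching residues: Arg7, Arg9.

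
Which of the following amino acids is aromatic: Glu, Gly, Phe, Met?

F, W, and Y each carry an aromatic ring on the side chain.
Of the listed options, only Phe belongs to this group.

Phe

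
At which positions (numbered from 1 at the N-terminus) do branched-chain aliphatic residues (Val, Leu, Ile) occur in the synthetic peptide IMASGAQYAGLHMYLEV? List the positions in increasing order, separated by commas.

1, 11, 15, 17

Matching residues: I1, L11, L15, V17.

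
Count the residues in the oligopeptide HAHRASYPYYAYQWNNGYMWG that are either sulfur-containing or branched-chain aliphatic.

Sulfur-containing: C, M. Branched-chain aliphatic: I, L, V.
Sulfur-containing residues here: M19 (1).
Branched-chain aliphatic residues here: none (0).
The two groups share no amino acid, so total = 1 + 0 = 1.

1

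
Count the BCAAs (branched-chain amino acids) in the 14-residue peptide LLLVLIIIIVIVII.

14

The BCAAs are Val, Leu, and Ile — aliphatic side chains with a branch point.
Matching residues: L1, L2, L3, V4, L5, I6, I7, I8, I9, V10, I11, V12, I13, I14.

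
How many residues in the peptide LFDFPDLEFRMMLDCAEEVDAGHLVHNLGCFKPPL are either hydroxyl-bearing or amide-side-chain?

Hydroxyl-bearing: S, T, Y. Amide-side-chain: N, Q.
Hydroxyl-bearing residues here: none (0).
Amide-side-chain residues here: N27 (1).
The two groups share no amino acid, so total = 0 + 1 = 1.

1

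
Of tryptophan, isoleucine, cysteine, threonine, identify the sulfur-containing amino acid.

Cysteine (C, thiol) and methionine (M, thioether) are the two sulfur-containing amino acids.
Of the listed options, only cysteine belongs to this group.

cysteine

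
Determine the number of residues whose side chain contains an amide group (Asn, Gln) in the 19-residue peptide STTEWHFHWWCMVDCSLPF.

None of the 19 residues belong to this group.

0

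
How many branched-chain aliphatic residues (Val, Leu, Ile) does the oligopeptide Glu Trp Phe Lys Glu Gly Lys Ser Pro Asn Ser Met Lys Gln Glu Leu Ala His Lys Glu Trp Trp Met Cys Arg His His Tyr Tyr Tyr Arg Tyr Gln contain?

1

Matching residues: Leu16.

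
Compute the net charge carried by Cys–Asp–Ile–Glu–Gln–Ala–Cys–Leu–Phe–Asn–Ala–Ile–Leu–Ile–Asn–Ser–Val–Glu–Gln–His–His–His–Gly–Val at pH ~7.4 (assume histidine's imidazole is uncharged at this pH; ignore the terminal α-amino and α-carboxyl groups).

Near pH 7.4, K and R contribute +1 each, D and E contribute −1 each, and every other side chain (His included, as stated) is uncharged.
Positive (K, R): none → +0.
Negative (D, E): Asp2, Glu4, Glu18 → −3.
Net charge = (+0) + (−3) = −3.

-3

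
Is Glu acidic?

Only D (aspartate) and E (glutamate) carry a side-chain carboxylic acid.
Glutamate is in this group.

Yes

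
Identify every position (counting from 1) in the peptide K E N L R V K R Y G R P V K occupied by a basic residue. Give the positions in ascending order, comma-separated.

The basic amino acids are Lys (K), Arg (R), and His (H).
Matching residues: K1, R5, K7, R8, R11, K14.

1, 5, 7, 8, 11, 14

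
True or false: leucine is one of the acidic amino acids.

False

The acidic residues are Asp (D) and Glu (E), whose side chains end in a carboxylate group.
Leucine is not in this group.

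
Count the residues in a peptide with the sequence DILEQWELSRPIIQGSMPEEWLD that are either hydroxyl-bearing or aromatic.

4

Hydroxyl-bearing: S, T, Y. Aromatic: F, W, Y.
Hydroxyl-bearing residues here: S9, S16 (2).
Aromatic residues here: W6, W21 (2).
(Y belongs to both groups, but none appear in this sequence.) Total = 2 + 2 = 4.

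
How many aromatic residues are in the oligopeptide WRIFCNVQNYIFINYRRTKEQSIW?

The aromatic amino acids are Phe (F, benzyl), Trp (W, indole), and Tyr (Y, phenol).
Matching residues: W1, F4, Y10, F12, Y15, W24.

6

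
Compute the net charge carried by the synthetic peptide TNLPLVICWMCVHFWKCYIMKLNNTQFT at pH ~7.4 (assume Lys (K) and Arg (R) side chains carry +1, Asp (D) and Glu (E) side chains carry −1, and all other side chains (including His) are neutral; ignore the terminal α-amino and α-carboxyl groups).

Positive (K, R): K16, K21 → +2.
Negative (D, E): none → −0.
Net charge = (+2) + (−0) = +2.

+2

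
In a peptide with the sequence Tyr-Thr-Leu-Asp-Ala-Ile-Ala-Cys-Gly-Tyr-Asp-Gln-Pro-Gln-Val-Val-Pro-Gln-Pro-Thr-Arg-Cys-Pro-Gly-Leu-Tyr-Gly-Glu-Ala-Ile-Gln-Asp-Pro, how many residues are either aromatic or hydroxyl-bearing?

5

Aromatic: F, W, Y. Hydroxyl-bearing: S, T, Y.
Aromatic residues here: Tyr1, Tyr10, Tyr26 (3).
Hydroxyl-bearing residues here: Tyr1, Thr2, Tyr10, Thr20, Tyr26 (5).
Y is in both groups, so the 3 Y residues must not be double-counted.
Total = 3 + 5 − 3 = 5.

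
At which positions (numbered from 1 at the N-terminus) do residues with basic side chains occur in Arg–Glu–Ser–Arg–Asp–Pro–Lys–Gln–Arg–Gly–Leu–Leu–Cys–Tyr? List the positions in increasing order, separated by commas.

K, R, and H are the three residues with basic side chains (ε-amine, guanidinium, and imidazole respectively).
Matching residues: Arg1, Arg4, Lys7, Arg9.

1, 4, 7, 9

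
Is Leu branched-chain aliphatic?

V, L, and I make up the branched-chain aliphatic group.
Leucine is in this group.

Yes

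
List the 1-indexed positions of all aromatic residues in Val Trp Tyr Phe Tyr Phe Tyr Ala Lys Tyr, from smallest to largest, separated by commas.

2, 3, 4, 5, 6, 7, 10

The aromatic amino acids are Phe (F, benzyl), Trp (W, indole), and Tyr (Y, phenol).
Matching residues: Trp2, Tyr3, Phe4, Tyr5, Phe6, Tyr7, Tyr10.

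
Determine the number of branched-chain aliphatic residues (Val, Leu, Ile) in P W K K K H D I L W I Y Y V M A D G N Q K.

4

Matching residues: I8, L9, I11, V14.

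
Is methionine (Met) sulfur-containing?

Cysteine (C, thiol) and methionine (M, thioether) are the two sulfur-containing amino acids.
Methionine is in this group.

Yes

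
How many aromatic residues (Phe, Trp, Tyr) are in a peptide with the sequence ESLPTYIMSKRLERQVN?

Matching residues: Y6.

1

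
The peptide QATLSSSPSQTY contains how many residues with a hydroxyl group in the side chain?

S, T, and Y are the three residues with a side-chain hydroxyl.
Matching residues: T3, S5, S6, S7, S9, T11, Y12.

7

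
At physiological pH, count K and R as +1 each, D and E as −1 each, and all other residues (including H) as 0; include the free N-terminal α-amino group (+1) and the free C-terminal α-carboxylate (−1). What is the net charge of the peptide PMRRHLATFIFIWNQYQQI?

+2

Positive (K, R): R3, R4 → +2.
Negative (D, E): none → −0.
The N-terminus (+1) and C-terminus (−1) cancel.
Net charge = (+2) + (−0) = +2.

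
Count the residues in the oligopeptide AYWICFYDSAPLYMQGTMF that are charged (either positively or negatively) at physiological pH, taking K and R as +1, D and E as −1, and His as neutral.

1

Charged side chains at pH ~7.4: K, R (positive); D, E (negative).
Matching residues: D8.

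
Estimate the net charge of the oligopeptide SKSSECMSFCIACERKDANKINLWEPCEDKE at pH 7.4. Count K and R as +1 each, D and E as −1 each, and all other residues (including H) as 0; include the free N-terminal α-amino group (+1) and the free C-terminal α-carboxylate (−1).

Positive (K, R): K2, R15, K16, K20, K30 → +5.
Negative (D, E): E5, E14, D17, E25, E28, D29, E31 → −7.
The N-terminus (+1) and C-terminus (−1) cancel.
Net charge = (+5) + (−7) = −2.

-2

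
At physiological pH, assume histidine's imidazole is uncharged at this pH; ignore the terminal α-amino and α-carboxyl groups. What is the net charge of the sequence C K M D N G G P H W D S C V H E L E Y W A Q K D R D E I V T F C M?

Near pH 7.4, K and R contribute +1 each, D and E contribute −1 each, and every other side chain (His included, as stated) is uncharged.
Positive (K, R): K2, K23, R25 → +3.
Negative (D, E): D4, D11, E16, E18, D24, D26, E27 → −7.
Net charge = (+3) + (−7) = −4.

-4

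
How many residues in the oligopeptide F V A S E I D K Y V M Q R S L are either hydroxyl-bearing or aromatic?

Hydroxyl-bearing: S, T, Y. Aromatic: F, W, Y.
Hydroxyl-bearing residues here: S4, Y9, S14 (3).
Aromatic residues here: F1, Y9 (2).
Y is in both groups, so the 1 Y residue must not be double-counted.
Total = 3 + 2 − 1 = 4.

4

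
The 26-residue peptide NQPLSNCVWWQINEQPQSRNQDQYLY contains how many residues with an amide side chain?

Only N (asparagine) and Q (glutamine) carry a side-chain carboxamide.
Matching residues: N1, Q2, N6, Q11, N13, Q15, Q17, N20, Q21, Q23.

10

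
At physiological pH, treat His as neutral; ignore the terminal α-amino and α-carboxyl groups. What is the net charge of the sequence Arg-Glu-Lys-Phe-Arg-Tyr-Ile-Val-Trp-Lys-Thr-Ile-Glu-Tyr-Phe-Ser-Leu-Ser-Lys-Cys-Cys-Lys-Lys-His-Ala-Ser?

+5

Near pH 7.4, K and R contribute +1 each, D and E contribute −1 each, and every other side chain (His included, as stated) is uncharged.
Positive (K, R): Arg1, Lys3, Arg5, Lys10, Lys19, Lys22, Lys23 → +7.
Negative (D, E): Glu2, Glu13 → −2.
Net charge = (+7) + (−2) = +5.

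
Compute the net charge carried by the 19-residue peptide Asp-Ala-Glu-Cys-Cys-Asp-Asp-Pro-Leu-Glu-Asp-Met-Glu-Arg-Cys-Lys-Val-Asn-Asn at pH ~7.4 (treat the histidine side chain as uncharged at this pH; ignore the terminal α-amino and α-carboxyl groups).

-5

Near pH 7.4, K and R contribute +1 each, D and E contribute −1 each, and every other side chain (His included, as stated) is uncharged.
Positive (K, R): Arg14, Lys16 → +2.
Negative (D, E): Asp1, Glu3, Asp6, Asp7, Glu10, Asp11, Glu13 → −7.
Net charge = (+2) + (−7) = −5.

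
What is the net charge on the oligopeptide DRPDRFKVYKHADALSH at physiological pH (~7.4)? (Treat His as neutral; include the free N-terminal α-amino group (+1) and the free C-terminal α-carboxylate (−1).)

+1

The side chains ionized at physiological pH are Lys/Arg (+1) and Asp/Glu (−1); with His treated as neutral, nothing else contributes.
Positive (K, R): R2, R5, K7, K10 → +4.
Negative (D, E): D1, D4, D13 → −3.
The N-terminus (+1) and C-terminus (−1) cancel.
Net charge = (+4) + (−3) = +1.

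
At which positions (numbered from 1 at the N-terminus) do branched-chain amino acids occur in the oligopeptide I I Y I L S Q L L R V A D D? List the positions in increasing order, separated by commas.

1, 2, 4, 5, 8, 9, 11

Valine (V), leucine (L), and isoleucine (I) are the branched-chain amino acids.
Matching residues: I1, I2, I4, L5, L8, L9, V11.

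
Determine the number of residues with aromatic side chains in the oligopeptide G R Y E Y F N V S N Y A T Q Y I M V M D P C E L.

5

Phenylalanine (F), tryptophan (W), and tyrosine (Y) have aromatic ring side chains.
Matching residues: Y3, Y5, F6, Y11, Y15.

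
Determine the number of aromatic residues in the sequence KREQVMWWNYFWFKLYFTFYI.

The aromatic amino acids are Phe (F, benzyl), Trp (W, indole), and Tyr (Y, phenol).
Matching residues: W7, W8, Y10, F11, W12, F13, Y16, F17, F19, Y20.

10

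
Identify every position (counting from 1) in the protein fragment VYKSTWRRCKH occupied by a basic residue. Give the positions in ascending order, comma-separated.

3, 7, 8, 10, 11

Lysine (K), arginine (R), and histidine (H) have basic, nitrogen-containing side chains.
Matching residues: K3, R7, R8, K10, H11.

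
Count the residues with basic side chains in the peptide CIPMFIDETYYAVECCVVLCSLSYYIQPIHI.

Lysine (K), arginine (R), and histidine (H) have basic, nitrogen-containing side chains.
Matching residues: H30.

1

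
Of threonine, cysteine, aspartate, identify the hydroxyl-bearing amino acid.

threonine

The –OH-bearing residues are Ser, Thr (aliphatic alcohols), and Tyr (phenol).
Of the listed options, only threonine belongs to this group.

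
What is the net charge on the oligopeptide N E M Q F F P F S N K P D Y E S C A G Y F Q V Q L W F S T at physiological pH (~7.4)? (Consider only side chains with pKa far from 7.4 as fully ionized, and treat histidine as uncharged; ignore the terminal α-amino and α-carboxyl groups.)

-2

At pH ~7.4 the Lys and Arg side chains are protonated (+1), the Asp and Glu side chains are deprotonated (−1), and with His taken as neutral all other side chains carry no charge.
Positive (K, R): K11 → +1.
Negative (D, E): E2, D13, E15 → −3.
Net charge = (+1) + (−3) = −2.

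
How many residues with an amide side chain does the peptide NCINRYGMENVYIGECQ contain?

4

Asparagine (N) and glutamine (Q) have uncharged amide side chains.
Matching residues: N1, N4, N10, Q17.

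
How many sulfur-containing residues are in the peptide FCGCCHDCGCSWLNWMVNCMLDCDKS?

Only Cys (C) and Met (M) have a sulfur atom in the side chain.
Matching residues: C2, C4, C5, C8, C10, M16, C19, M20, C23.

9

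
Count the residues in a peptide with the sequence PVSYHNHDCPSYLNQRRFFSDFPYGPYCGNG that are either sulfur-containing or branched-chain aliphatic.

4

Sulfur-containing: C, M. Branched-chain aliphatic: I, L, V.
Sulfur-containing residues here: C9, C28 (2).
Branched-chain aliphatic residues here: V2, L13 (2).
The two groups share no amino acid, so total = 2 + 2 = 4.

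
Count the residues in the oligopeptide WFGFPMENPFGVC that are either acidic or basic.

Acidic: D, E. Basic: H, K, R.
Acidic residues here: E7 (1).
Basic residues here: none (0).
The two groups share no amino acid, so total = 1 + 0 = 1.

1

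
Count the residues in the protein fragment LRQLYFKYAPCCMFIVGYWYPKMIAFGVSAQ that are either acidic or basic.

Acidic: D, E. Basic: H, K, R.
Acidic residues here: none (0).
Basic residues here: R2, K7, K22 (3).
The two groups share no amino acid, so total = 0 + 3 = 3.

3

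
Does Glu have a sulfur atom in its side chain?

Cysteine (C, thiol) and methionine (M, thioether) are the two sulfur-containing amino acids.
Glutamate is not in this group.

No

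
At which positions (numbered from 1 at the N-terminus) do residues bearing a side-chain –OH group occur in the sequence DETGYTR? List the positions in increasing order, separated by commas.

S, T, and Y are the three residues with a side-chain hydroxyl.
Matching residues: T3, Y5, T6.

3, 5, 6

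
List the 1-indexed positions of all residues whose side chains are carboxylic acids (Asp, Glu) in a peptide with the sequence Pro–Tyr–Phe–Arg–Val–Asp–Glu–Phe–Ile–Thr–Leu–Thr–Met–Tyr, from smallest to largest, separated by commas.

Matching residues: Asp6, Glu7.

6, 7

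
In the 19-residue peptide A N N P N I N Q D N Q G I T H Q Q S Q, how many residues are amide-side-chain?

10

Asparagine (N) and glutamine (Q) have uncharged amide side chains.
Matching residues: N2, N3, N5, N7, Q8, N10, Q11, Q16, Q17, Q19.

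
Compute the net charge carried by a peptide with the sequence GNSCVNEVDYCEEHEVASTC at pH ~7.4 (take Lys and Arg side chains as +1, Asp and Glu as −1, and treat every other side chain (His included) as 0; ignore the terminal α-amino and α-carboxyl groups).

-5

Positive (K, R): none → +0.
Negative (D, E): E7, D9, E12, E13, E15 → −5.
Net charge = (+0) + (−5) = −5.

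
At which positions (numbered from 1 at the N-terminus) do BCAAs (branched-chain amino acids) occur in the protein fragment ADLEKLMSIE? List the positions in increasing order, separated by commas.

V, L, and I make up the branched-chain aliphatic group.
Matching residues: L3, L6, I9.

3, 6, 9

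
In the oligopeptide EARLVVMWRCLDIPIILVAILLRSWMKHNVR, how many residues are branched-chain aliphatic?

13

The BCAAs are Val, Leu, and Ile — aliphatic side chains with a branch point.
Matching residues: L4, V5, V6, L11, I13, I15, I16, L17, V18, I20, L21, L22, V30.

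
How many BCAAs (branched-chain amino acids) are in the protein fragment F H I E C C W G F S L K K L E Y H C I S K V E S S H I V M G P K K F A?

7

The BCAAs are Val, Leu, and Ile — aliphatic side chains with a branch point.
Matching residues: I3, L11, L14, I19, V22, I27, V28.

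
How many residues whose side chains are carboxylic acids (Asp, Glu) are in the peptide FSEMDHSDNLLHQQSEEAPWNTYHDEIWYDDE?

10

Matching residues: E3, D5, D8, E16, E17, D25, E26, D30, D31, E32.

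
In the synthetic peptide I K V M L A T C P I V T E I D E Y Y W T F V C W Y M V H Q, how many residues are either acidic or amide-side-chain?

4

Acidic: D, E. Amide-side-chain: N, Q.
Acidic residues here: E13, D15, E16 (3).
Amide-side-chain residues here: Q29 (1).
The two groups share no amino acid, so total = 3 + 1 = 4.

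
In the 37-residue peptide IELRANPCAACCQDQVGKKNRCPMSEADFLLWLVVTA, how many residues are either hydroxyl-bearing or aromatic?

Hydroxyl-bearing: S, T, Y. Aromatic: F, W, Y.
Hydroxyl-bearing residues here: S25, T36 (2).
Aromatic residues here: F29, W32 (2).
(Y belongs to both groups, but none appear in this sequence.) Total = 2 + 2 = 4.

4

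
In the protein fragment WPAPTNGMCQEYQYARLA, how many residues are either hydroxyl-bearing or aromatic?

4

Hydroxyl-bearing: S, T, Y. Aromatic: F, W, Y.
Hydroxyl-bearing residues here: T5, Y12, Y14 (3).
Aromatic residues here: W1, Y12, Y14 (3).
Y is in both groups, so the 2 Y residues must not be double-counted.
Total = 3 + 3 − 2 = 4.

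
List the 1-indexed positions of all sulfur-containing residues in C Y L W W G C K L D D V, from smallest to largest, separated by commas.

The sulfur-bearing residues are cysteine (–SH) and methionine (–S–CH₃).
Matching residues: C1, C7.

1, 7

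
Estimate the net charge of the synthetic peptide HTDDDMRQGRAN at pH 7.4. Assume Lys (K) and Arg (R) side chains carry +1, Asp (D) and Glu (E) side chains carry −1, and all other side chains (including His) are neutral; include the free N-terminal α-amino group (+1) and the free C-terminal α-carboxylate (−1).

-1

Positive (K, R): R7, R10 → +2.
Negative (D, E): D3, D4, D5 → −3.
The N-terminus (+1) and C-terminus (−1) cancel.
Net charge = (+2) + (−3) = −1.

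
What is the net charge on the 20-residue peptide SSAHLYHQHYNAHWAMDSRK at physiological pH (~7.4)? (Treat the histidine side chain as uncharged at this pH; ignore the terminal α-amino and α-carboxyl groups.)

+1

The side chains ionized at physiological pH are Lys/Arg (+1) and Asp/Glu (−1); with His treated as neutral, nothing else contributes.
Positive (K, R): R19, K20 → +2.
Negative (D, E): D17 → −1.
Net charge = (+2) + (−1) = +1.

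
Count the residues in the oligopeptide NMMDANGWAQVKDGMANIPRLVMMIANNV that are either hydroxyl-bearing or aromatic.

1

Hydroxyl-bearing: S, T, Y. Aromatic: F, W, Y.
Hydroxyl-bearing residues here: none (0).
Aromatic residues here: W8 (1).
(Y belongs to both groups, but none appear in this sequence.) Total = 0 + 1 = 1.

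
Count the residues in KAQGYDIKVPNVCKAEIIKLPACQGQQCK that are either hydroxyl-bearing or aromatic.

Hydroxyl-bearing: S, T, Y. Aromatic: F, W, Y.
Hydroxyl-bearing residues here: Y5 (1).
Aromatic residues here: Y5 (1).
Y is in both groups, so the 1 Y residue must not be double-counted.
Total = 1 + 1 − 1 = 1.

1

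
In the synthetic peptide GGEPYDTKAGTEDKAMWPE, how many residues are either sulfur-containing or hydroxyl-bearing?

4

Sulfur-containing: C, M. Hydroxyl-bearing: S, T, Y.
Sulfur-containing residues here: M16 (1).
Hydroxyl-bearing residues here: Y5, T7, T11 (3).
The two groups share no amino acid, so total = 1 + 3 = 4.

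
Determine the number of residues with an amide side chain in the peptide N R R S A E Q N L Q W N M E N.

Asparagine (N) and glutamine (Q) have uncharged amide side chains.
Matching residues: N1, Q7, N8, Q10, N12, N15.

6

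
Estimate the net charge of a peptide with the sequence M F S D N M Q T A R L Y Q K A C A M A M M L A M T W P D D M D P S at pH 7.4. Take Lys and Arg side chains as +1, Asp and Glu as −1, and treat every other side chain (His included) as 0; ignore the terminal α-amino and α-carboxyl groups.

-2

Positive (K, R): R10, K14 → +2.
Negative (D, E): D4, D28, D29, D31 → −4.
Net charge = (+2) + (−4) = −2.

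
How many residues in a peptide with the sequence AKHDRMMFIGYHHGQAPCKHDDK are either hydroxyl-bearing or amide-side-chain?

Hydroxyl-bearing: S, T, Y. Amide-side-chain: N, Q.
Hydroxyl-bearing residues here: Y11 (1).
Amide-side-chain residues here: Q15 (1).
The two groups share no amino acid, so total = 1 + 1 = 2.

2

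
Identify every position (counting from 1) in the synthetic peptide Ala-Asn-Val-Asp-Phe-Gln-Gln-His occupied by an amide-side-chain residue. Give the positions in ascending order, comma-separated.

The amide-side-chain residues are Asn (N) and Gln (Q).
Matching residues: Asn2, Gln6, Gln7.

2, 6, 7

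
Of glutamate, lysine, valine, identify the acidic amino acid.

Only D (aspartate) and E (glutamate) carry a side-chain carboxylic acid.
Of the listed options, only glutamate belongs to this group.

glutamate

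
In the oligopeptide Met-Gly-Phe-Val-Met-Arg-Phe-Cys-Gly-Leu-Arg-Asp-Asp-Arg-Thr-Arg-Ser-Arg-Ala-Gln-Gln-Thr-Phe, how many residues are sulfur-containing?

3

Only Cys (C) and Met (M) have a sulfur atom in the side chain.
Matching residues: Met1, Met5, Cys8.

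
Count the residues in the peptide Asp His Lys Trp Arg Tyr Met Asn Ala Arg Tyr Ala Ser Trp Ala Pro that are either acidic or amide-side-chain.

2

Acidic: D, E. Amide-side-chain: N, Q.
Acidic residues here: Asp1 (1).
Amide-side-chain residues here: Asn8 (1).
The two groups share no amino acid, so total = 1 + 1 = 2.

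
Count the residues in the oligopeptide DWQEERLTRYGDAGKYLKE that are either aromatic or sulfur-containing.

3

Aromatic: F, W, Y. Sulfur-containing: C, M.
Aromatic residues here: W2, Y10, Y16 (3).
Sulfur-containing residues here: none (0).
The two groups share no amino acid, so total = 3 + 0 = 3.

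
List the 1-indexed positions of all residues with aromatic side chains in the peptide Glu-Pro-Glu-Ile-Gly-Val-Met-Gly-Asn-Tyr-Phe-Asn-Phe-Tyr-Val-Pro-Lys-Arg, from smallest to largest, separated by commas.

Phenylalanine (F), tryptophan (W), and tyrosine (Y) have aromatic ring side chains.
Matching residues: Tyr10, Phe11, Phe13, Tyr14.

10, 11, 13, 14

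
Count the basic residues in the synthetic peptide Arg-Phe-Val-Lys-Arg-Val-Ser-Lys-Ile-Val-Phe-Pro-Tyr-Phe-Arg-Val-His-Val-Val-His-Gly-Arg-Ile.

The basic amino acids are Lys (K), Arg (R), and His (H).
Matching residues: Arg1, Lys4, Arg5, Lys8, Arg15, His17, His20, Arg22.

8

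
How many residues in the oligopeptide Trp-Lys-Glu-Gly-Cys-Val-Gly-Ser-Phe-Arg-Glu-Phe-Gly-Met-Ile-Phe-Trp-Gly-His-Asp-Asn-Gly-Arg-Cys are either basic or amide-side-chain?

Basic: H, K, R. Amide-side-chain: N, Q.
Basic residues here: Lys2, Arg10, His19, Arg23 (4).
Amide-side-chain residues here: Asn21 (1).
The two groups share no amino acid, so total = 4 + 1 = 5.

5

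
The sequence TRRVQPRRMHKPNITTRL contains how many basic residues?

7

The basic amino acids are Lys (K), Arg (R), and His (H).
Matching residues: R2, R3, R7, R8, H10, K11, R17.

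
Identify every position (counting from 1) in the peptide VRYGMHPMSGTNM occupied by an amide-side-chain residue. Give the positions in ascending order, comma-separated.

Matching residues: N12.

12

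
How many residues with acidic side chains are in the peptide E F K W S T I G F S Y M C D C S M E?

3

Aspartate (D) and glutamate (E) have carboxylic-acid side chains and are the acidic amino acids.
Matching residues: E1, D14, E18.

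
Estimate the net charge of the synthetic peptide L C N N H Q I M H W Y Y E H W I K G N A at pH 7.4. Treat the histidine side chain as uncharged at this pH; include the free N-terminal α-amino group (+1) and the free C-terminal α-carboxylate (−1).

At pH ~7.4 the Lys and Arg side chains are protonated (+1), the Asp and Glu side chains are deprotonated (−1), and with His taken as neutral all other side chains carry no charge.
Positive (K, R): K17 → +1.
Negative (D, E): E13 → −1.
The N-terminus (+1) and C-terminus (−1) cancel.
Net charge = (+1) + (−1) = 0.

0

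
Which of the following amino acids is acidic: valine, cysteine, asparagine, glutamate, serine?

The acidic residues are Asp (D) and Glu (E), whose side chains end in a carboxylate group.
Of the listed options, only glutamate belongs to this group.

glutamate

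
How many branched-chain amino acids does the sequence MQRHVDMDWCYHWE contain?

1

Valine (V), leucine (L), and isoleucine (I) are the branched-chain amino acids.
Matching residues: V5.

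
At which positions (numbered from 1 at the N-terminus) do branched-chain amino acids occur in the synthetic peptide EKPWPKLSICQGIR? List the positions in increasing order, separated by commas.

The BCAAs are Val, Leu, and Ile — aliphatic side chains with a branch point.
Matching residues: L7, I9, I13.

7, 9, 13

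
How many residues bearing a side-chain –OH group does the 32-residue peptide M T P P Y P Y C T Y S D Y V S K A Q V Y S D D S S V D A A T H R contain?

S, T, and Y are the three residues with a side-chain hydroxyl.
Matching residues: T2, Y5, Y7, T9, Y10, S11, Y13, S15, Y20, S21, S24, S25, T30.

13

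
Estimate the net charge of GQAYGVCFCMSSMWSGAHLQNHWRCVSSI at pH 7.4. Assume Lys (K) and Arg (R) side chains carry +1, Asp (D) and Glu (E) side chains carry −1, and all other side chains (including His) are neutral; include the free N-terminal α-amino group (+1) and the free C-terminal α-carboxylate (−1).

Positive (K, R): R24 → +1.
Negative (D, E): none → −0.
The N-terminus (+1) and C-terminus (−1) cancel.
Net charge = (+1) + (−0) = +1.

+1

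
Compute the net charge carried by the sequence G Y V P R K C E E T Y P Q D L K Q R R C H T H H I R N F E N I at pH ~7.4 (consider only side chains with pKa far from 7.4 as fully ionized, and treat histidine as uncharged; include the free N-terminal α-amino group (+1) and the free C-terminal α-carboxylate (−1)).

At pH ~7.4 the Lys and Arg side chains are protonated (+1), the Asp and Glu side chains are deprotonated (−1), and with His taken as neutral all other side chains carry no charge.
Positive (K, R): R5, K6, K16, R18, R19, R26 → +6.
Negative (D, E): E8, E9, D14, E29 → −4.
The N-terminus (+1) and C-terminus (−1) cancel.
Net charge = (+6) + (−4) = +2.

+2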